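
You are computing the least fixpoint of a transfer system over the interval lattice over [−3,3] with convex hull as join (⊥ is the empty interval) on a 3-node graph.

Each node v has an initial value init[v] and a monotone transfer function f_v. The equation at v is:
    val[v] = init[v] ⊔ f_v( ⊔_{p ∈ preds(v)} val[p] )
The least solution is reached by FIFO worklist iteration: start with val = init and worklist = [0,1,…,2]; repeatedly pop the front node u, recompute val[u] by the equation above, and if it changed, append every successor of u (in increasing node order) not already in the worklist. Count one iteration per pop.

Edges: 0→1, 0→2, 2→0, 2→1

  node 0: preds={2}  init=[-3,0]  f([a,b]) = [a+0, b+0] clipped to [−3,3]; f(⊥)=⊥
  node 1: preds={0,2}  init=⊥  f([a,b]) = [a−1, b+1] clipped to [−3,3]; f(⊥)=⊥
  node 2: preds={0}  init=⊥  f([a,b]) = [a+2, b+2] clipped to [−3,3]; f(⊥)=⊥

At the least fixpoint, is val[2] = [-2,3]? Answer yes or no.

Trace (9 dequeues):
  [1] u=0 | in ⊥ | out [-3,0] | ==
  [2] u=1 | in [-3,0] | out [-3,1] | prev ⊥ | push {}
  [3] u=2 | in [-3,0] | out [-1,2] | prev ⊥ | push {0,1}
  [4] u=0 | in [-1,2] | out [-3,2] | prev [-3,0] | push {2}
  [5] u=1 | in [-3,2] | out [-3,3] | prev [-3,1] | push {}
  [6] u=2 | in [-3,2] | out [-1,3] | prev [-1,2] | push {0,1}
  [7] u=0 | in [-1,3] | out [-3,3] | prev [-3,2] | push {2}
  [8] u=1 | in [-3,3] | out [-3,3] | ==
  [9] u=2 | in [-3,3] | out [-1,3] | ==

Converged values:
  [0] [-3,3]
  [1] [-3,3]
  [2] [-1,3]

no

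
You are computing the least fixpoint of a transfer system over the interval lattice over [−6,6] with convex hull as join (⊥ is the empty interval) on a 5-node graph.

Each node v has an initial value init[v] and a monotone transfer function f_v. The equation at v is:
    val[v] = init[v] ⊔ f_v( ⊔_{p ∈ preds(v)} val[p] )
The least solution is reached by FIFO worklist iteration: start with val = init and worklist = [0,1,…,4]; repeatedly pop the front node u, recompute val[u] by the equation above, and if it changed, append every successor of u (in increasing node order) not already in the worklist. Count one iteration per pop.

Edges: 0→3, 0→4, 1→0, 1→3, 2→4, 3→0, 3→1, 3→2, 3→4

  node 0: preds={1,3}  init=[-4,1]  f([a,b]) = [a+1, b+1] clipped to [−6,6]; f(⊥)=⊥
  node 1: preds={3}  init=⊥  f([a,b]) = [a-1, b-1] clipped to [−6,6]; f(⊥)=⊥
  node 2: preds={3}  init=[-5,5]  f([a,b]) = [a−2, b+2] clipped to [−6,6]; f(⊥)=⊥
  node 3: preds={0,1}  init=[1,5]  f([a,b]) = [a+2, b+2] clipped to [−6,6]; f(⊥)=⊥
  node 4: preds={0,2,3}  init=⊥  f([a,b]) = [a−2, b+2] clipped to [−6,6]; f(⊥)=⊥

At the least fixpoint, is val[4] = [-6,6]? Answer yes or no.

yes

Iteration log — 10 steps:
  step 1. node 0  ⊔preds=[1,5]  new=[-4,6]  old=[-4,1]  +wl: 
  step 2. node 1  ⊔preds=[1,5]  new=[0,4]  old=⊥  +wl: 0
  step 3. node 2  ⊔preds=[1,5]  new=[-5,6]  old=[-5,5]  +wl: 
  step 4. node 3  ⊔preds=[-4,6]  new=[-2,6]  old=[1,5]  +wl: 1,2
  step 5. node 4  ⊔preds=[-5,6]  new=[-6,6]  old=⊥  +wl: 
  step 6. node 0  ⊔preds=[-2,6]  new=[-4,6]  stable
  step 7. node 1  ⊔preds=[-2,6]  new=[-3,5]  old=[0,4]  +wl: 0,3
  step 8. node 2  ⊔preds=[-2,6]  new=[-5,6]  stable
  step 9. node 0  ⊔preds=[-3,6]  new=[-4,6]  stable
  step 10. node 3  ⊔preds=[-4,6]  new=[-2,6]  stable

Least fixpoint reached:
  node 0: [-4,6]
  node 1: [-3,5]
  node 2: [-5,6]
  node 3: [-2,6]
  node 4: [-6,6]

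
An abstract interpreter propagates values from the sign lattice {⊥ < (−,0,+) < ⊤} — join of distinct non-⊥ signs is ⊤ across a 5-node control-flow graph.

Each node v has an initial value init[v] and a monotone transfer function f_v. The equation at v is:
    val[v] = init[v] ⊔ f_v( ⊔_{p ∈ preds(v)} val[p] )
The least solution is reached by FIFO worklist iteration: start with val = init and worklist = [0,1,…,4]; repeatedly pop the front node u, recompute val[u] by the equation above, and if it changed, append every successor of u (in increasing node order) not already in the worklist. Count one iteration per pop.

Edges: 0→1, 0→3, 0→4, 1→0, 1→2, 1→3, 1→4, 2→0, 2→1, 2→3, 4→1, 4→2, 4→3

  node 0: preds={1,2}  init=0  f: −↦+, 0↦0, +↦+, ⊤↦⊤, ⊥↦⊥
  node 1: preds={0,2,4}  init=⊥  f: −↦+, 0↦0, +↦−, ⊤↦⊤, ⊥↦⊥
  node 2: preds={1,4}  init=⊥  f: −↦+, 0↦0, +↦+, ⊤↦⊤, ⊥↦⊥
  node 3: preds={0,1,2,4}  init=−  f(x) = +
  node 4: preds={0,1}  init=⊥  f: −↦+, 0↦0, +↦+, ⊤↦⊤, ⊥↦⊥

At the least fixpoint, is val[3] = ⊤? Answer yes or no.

Trace (9 dequeues):
  [1] u=0 | in ⊥ | out 0 | ==
  [2] u=1 | in 0 | out 0 | prev ⊥ | push {0}
  [3] u=2 | in 0 | out 0 | prev ⊥ | push {1}
  [4] u=3 | in 0 | out ⊤ | prev − | push {}
  [5] u=4 | in 0 | out 0 | prev ⊥ | push {2,3}
  [6] u=0 | in 0 | out 0 | ==
  [7] u=1 | in 0 | out 0 | ==
  [8] u=2 | in 0 | out 0 | ==
  [9] u=3 | in 0 | out ⊤ | ==

Converged values:
  [0] 0
  [1] 0
  [2] 0
  [3] ⊤
  [4] 0

yes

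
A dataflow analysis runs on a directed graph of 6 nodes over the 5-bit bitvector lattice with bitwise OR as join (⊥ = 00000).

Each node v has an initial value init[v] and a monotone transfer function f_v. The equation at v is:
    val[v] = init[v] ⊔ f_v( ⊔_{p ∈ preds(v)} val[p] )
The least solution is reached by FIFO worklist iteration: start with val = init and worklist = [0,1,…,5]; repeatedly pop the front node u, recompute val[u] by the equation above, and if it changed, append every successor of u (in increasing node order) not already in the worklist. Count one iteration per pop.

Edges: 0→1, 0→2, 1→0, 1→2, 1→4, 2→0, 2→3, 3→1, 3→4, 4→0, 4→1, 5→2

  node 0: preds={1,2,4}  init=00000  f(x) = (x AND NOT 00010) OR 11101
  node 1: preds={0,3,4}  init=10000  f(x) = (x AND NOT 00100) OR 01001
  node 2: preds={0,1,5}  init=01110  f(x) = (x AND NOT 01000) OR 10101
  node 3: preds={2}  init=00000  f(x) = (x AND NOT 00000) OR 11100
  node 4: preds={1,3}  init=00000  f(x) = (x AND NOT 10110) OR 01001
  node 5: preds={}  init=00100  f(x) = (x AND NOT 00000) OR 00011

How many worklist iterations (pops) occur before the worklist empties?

11

Iteration log — 11 steps:
  step 1. node 0  ⊔preds=11110  new=11101  old=00000  +wl: 
  step 2. node 1  ⊔preds=11101  new=11001  old=10000  +wl: 0
  step 3. node 2  ⊔preds=11101  new=11111  old=01110  +wl: 
  step 4. node 3  ⊔preds=11111  new=11111  old=00000  +wl: 1
  step 5. node 4  ⊔preds=11111  new=01001  old=00000  +wl: 
  step 6. node 5  ⊔preds=00000  new=00111  old=00100  +wl: 2
  step 7. node 0  ⊔preds=11111  new=11101  stable
  step 8. node 1  ⊔preds=11111  new=11011  old=11001  +wl: 0,4
  step 9. node 2  ⊔preds=11111  new=11111  stable
  step 10. node 0  ⊔preds=11111  new=11101  stable
  step 11. node 4  ⊔preds=11111  new=01001  stable

Least fixpoint reached:
  node 0: 11101
  node 1: 11011
  node 2: 11111
  node 3: 11111
  node 4: 01001
  node 5: 00111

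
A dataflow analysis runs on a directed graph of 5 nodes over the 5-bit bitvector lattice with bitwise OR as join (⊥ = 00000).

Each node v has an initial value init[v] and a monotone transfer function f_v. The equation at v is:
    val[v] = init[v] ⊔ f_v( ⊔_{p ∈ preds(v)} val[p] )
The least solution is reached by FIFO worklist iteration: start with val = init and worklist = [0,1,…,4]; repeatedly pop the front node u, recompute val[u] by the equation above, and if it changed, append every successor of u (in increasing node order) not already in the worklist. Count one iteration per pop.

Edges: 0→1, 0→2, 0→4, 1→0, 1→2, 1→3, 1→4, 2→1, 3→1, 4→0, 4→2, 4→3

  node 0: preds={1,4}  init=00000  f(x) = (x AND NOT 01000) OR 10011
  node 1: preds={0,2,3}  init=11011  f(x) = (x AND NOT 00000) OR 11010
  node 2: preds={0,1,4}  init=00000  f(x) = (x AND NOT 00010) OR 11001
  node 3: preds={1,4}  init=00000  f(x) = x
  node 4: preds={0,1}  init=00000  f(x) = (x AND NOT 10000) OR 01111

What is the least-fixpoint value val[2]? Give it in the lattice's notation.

Trace (14 dequeues):
  [1] u=0 | in 11011 | out 10011 | prev 00000 | push {}
  [2] u=1 | in 10011 | out 11011 | ==
  [3] u=2 | in 11011 | out 11001 | prev 00000 | push {1}
  [4] u=3 | in 11011 | out 11011 | prev 00000 | push {}
  [5] u=4 | in 11011 | out 01111 | prev 00000 | push {0,2,3}
  [6] u=1 | in 11011 | out 11011 | ==
  [7] u=0 | in 11111 | out 10111 | prev 10011 | push {1,4}
  [8] u=2 | in 11111 | out 11101 | prev 11001 | push {}
  [9] u=3 | in 11111 | out 11111 | prev 11011 | push {}
  [10] u=1 | in 11111 | out 11111 | prev 11011 | push {0,2,3}
  [11] u=4 | in 11111 | out 01111 | ==
  [12] u=0 | in 11111 | out 10111 | ==
  [13] u=2 | in 11111 | out 11101 | ==
  [14] u=3 | in 11111 | out 11111 | ==

Converged values:
  [0] 10111
  [1] 11111
  [2] 11101
  [3] 11111
  [4] 01111

11101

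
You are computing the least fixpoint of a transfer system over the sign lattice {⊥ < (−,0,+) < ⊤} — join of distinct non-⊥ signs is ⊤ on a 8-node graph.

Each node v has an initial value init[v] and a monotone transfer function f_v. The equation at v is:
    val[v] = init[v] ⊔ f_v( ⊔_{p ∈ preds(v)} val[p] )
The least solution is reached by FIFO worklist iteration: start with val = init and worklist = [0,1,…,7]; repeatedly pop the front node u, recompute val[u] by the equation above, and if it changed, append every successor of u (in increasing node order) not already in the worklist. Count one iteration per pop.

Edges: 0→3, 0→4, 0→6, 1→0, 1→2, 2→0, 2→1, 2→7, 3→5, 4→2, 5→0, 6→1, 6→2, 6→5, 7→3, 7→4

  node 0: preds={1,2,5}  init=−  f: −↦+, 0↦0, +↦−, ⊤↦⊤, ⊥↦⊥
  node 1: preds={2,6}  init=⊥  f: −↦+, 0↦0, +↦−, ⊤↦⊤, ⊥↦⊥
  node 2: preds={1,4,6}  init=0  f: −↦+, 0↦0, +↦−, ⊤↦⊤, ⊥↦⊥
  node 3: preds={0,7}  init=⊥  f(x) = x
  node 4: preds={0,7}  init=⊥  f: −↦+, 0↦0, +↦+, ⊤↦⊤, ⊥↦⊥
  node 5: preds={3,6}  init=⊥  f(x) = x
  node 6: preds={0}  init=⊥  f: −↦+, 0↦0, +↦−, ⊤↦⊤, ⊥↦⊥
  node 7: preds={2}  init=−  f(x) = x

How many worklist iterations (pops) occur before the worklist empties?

Trace (17 dequeues):
  [1] u=0 | in 0 | out ⊤ | prev − | push {}
  [2] u=1 | in 0 | out 0 | prev ⊥ | push {0}
  [3] u=2 | in 0 | out 0 | ==
  [4] u=3 | in ⊤ | out ⊤ | prev ⊥ | push {}
  [5] u=4 | in ⊤ | out ⊤ | prev ⊥ | push {2}
  [6] u=5 | in ⊤ | out ⊤ | prev ⊥ | push {}
  [7] u=6 | in ⊤ | out ⊤ | prev ⊥ | push {1,5}
  [8] u=7 | in 0 | out ⊤ | prev − | push {3,4}
  [9] u=0 | in ⊤ | out ⊤ | ==
  [10] u=2 | in ⊤ | out ⊤ | prev 0 | push {0,7}
  [11] u=1 | in ⊤ | out ⊤ | prev 0 | push {2}
  [12] u=5 | in ⊤ | out ⊤ | ==
  [13] u=3 | in ⊤ | out ⊤ | ==
  [14] u=4 | in ⊤ | out ⊤ | ==
  [15] u=0 | in ⊤ | out ⊤ | ==
  [16] u=7 | in ⊤ | out ⊤ | ==
  [17] u=2 | in ⊤ | out ⊤ | ==

Converged values:
  [0] ⊤
  [1] ⊤
  [2] ⊤
  [3] ⊤
  [4] ⊤
  [5] ⊤
  [6] ⊤
  [7] ⊤

17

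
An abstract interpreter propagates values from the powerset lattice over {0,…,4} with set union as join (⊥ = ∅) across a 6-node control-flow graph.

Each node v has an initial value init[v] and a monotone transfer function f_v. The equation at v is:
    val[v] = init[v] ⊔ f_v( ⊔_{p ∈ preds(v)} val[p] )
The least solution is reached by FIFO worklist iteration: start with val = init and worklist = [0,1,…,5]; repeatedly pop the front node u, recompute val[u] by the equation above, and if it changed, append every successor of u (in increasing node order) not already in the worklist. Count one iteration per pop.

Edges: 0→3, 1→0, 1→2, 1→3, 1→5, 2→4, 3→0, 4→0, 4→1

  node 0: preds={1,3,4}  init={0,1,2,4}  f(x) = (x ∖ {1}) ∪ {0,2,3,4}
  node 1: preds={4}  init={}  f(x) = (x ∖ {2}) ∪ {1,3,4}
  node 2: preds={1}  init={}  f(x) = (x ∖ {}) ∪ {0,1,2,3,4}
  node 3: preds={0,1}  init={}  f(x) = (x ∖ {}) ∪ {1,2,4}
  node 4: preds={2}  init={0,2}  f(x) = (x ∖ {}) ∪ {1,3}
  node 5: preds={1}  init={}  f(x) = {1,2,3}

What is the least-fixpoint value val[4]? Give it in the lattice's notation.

Iteration log — 8 steps:
  step 1. node 0  ⊔preds={0,2}  new={0,1,2,3,4}  old={0,1,2,4}  +wl: 
  step 2. node 1  ⊔preds={0,2}  new={0,1,3,4}  old={}  +wl: 0
  step 3. node 2  ⊔preds={0,1,3,4}  new={0,1,2,3,4}  old={}  +wl: 
  step 4. node 3  ⊔preds={0,1,2,3,4}  new={0,1,2,3,4}  old={}  +wl: 
  step 5. node 4  ⊔preds={0,1,2,3,4}  new={0,1,2,3,4}  old={0,2}  +wl: 1
  step 6. node 5  ⊔preds={0,1,3,4}  new={1,2,3}  old={}  +wl: 
  step 7. node 0  ⊔preds={0,1,2,3,4}  new={0,1,2,3,4}  stable
  step 8. node 1  ⊔preds={0,1,2,3,4}  new={0,1,3,4}  stable

Least fixpoint reached:
  node 0: {0,1,2,3,4}
  node 1: {0,1,3,4}
  node 2: {0,1,2,3,4}
  node 3: {0,1,2,3,4}
  node 4: {0,1,2,3,4}
  node 5: {1,2,3}

{0,1,2,3,4}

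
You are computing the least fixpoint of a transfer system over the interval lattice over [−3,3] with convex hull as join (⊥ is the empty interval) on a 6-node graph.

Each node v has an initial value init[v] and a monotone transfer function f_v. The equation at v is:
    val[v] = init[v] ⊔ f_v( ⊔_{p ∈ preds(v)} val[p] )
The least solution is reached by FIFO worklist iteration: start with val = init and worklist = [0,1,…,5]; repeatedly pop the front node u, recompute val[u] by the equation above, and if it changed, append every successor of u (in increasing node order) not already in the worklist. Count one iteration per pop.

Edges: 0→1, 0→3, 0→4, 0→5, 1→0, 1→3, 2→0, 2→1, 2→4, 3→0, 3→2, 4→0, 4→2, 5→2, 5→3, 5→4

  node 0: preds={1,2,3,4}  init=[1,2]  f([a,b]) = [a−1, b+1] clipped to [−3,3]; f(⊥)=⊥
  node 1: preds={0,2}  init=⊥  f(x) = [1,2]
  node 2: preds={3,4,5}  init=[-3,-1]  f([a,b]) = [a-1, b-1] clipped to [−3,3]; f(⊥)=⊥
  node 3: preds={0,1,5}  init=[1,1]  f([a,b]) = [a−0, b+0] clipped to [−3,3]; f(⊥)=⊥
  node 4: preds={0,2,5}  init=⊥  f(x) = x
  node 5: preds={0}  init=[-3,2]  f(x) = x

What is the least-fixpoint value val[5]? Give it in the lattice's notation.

Worklist (18 pops):
  #1 pop 0: in=[-3,1] → [-3,2] (was [1,2]); enqueue []
  #2 pop 1: in=[-3,2] → [1,2] (was ⊥); enqueue [0]
  #3 pop 2: in=[-3,2] → [-3,1] (was [-3,-1]); enqueue [1]
  #4 pop 3: in=[-3,2] → [-3,2] (was [1,1]); enqueue [2]
  #5 pop 4: in=[-3,2] → [-3,2] (was ⊥); enqueue []
  #6 pop 5: in=[-3,2] → [-3,2] (no change)
  #7 pop 0: in=[-3,2] → [-3,3] (was [-3,2]); enqueue [3,4,5]
  #8 pop 1: in=[-3,3] → [1,2] (no change)
  #9 pop 2: in=[-3,2] → [-3,1] (no change)
  #10 pop 3: in=[-3,3] → [-3,3] (was [-3,2]); enqueue [0,2]
  #11 pop 4: in=[-3,3] → [-3,3] (was [-3,2]); enqueue []
  #12 pop 5: in=[-3,3] → [-3,3] (was [-3,2]); enqueue [3,4]
  #13 pop 0: in=[-3,3] → [-3,3] (no change)
  #14 pop 2: in=[-3,3] → [-3,2] (was [-3,1]); enqueue [0,1]
  #15 pop 3: in=[-3,3] → [-3,3] (no change)
  #16 pop 4: in=[-3,3] → [-3,3] (no change)
  #17 pop 0: in=[-3,3] → [-3,3] (no change)
  #18 pop 1: in=[-3,3] → [1,2] (no change)

Fixpoint:
  val[0] = [-3,3]
  val[1] = [1,2]
  val[2] = [-3,2]
  val[3] = [-3,3]
  val[4] = [-3,3]
  val[5] = [-3,3]

[-3,3]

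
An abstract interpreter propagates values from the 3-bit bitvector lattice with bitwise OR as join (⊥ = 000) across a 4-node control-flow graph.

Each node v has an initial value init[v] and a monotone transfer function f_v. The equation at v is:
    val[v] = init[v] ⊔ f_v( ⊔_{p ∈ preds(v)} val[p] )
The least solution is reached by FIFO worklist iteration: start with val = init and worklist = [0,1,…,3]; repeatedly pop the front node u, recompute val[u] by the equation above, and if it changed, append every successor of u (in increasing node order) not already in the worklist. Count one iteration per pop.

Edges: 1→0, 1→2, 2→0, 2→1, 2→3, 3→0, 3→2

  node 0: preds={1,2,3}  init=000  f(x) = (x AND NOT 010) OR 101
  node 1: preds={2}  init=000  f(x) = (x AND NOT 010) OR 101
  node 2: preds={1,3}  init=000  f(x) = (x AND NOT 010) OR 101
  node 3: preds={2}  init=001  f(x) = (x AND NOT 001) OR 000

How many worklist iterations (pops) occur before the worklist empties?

Worklist (7 pops):
  #1 pop 0: in=001 → 101 (was 000); enqueue []
  #2 pop 1: in=000 → 101 (was 000); enqueue [0]
  #3 pop 2: in=101 → 101 (was 000); enqueue [1]
  #4 pop 3: in=101 → 101 (was 001); enqueue [2]
  #5 pop 0: in=101 → 101 (no change)
  #6 pop 1: in=101 → 101 (no change)
  #7 pop 2: in=101 → 101 (no change)

Fixpoint:
  val[0] = 101
  val[1] = 101
  val[2] = 101
  val[3] = 101

7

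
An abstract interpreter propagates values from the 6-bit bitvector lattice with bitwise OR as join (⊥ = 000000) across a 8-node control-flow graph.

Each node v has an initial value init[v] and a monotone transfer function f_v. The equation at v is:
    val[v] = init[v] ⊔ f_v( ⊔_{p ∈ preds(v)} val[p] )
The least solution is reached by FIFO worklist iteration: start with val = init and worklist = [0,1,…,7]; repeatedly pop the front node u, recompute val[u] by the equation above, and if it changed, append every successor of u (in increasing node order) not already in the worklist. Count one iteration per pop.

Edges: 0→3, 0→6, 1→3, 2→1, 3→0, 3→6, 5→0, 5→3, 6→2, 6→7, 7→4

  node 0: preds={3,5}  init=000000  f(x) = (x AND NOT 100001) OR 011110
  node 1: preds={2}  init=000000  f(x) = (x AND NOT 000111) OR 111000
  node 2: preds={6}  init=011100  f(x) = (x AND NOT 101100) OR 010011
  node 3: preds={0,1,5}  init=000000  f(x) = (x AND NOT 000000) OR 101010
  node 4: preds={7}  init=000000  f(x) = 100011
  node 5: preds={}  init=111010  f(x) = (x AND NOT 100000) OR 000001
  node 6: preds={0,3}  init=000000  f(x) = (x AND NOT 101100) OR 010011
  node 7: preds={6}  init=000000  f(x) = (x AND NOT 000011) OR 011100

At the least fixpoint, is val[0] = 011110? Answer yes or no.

Worklist (15 pops):
  #1 pop 0: in=111010 → 011110 (was 000000); enqueue []
  #2 pop 1: in=011100 → 111000 (was 000000); enqueue []
  #3 pop 2: in=000000 → 011111 (was 011100); enqueue [1]
  #4 pop 3: in=111110 → 111110 (was 000000); enqueue [0]
  #5 pop 4: in=000000 → 100011 (was 000000); enqueue []
  #6 pop 5: in=000000 → 111011 (was 111010); enqueue [3]
  #7 pop 6: in=111110 → 010011 (was 000000); enqueue [2]
  #8 pop 7: in=010011 → 011100 (was 000000); enqueue [4]
  #9 pop 1: in=011111 → 111000 (no change)
  #10 pop 0: in=111111 → 011110 (no change)
  #11 pop 3: in=111111 → 111111 (was 111110); enqueue [0,6]
  #12 pop 2: in=010011 → 011111 (no change)
  #13 pop 4: in=011100 → 100011 (no change)
  #14 pop 0: in=111111 → 011110 (no change)
  #15 pop 6: in=111111 → 010011 (no change)

Fixpoint:
  val[0] = 011110
  val[1] = 111000
  val[2] = 011111
  val[3] = 111111
  val[4] = 100011
  val[5] = 111011
  val[6] = 010011
  val[7] = 011100

yes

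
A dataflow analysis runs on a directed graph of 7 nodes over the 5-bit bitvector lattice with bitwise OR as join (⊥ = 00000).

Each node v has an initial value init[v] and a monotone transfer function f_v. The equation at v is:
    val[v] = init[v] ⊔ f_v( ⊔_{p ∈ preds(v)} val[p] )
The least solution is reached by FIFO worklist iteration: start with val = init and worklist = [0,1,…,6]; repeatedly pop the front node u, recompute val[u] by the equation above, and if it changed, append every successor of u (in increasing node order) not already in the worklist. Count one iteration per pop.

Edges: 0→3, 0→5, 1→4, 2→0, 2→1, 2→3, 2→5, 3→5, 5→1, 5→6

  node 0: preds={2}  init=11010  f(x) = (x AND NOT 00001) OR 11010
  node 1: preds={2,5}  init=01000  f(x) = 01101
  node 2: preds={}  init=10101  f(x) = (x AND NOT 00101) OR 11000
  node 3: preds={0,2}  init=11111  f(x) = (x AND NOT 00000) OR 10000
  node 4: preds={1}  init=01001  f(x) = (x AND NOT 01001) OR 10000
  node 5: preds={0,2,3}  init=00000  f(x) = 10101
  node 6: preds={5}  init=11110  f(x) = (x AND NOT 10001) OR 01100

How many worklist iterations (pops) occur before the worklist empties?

9

Worklist (9 pops):
  #1 pop 0: in=10101 → 11110 (was 11010); enqueue []
  #2 pop 1: in=10101 → 01101 (was 01000); enqueue []
  #3 pop 2: in=00000 → 11101 (was 10101); enqueue [0,1]
  #4 pop 3: in=11111 → 11111 (no change)
  #5 pop 4: in=01101 → 11101 (was 01001); enqueue []
  #6 pop 5: in=11111 → 10101 (was 00000); enqueue []
  #7 pop 6: in=10101 → 11110 (no change)
  #8 pop 0: in=11101 → 11110 (no change)
  #9 pop 1: in=11101 → 01101 (no change)

Fixpoint:
  val[0] = 11110
  val[1] = 01101
  val[2] = 11101
  val[3] = 11111
  val[4] = 11101
  val[5] = 10101
  val[6] = 11110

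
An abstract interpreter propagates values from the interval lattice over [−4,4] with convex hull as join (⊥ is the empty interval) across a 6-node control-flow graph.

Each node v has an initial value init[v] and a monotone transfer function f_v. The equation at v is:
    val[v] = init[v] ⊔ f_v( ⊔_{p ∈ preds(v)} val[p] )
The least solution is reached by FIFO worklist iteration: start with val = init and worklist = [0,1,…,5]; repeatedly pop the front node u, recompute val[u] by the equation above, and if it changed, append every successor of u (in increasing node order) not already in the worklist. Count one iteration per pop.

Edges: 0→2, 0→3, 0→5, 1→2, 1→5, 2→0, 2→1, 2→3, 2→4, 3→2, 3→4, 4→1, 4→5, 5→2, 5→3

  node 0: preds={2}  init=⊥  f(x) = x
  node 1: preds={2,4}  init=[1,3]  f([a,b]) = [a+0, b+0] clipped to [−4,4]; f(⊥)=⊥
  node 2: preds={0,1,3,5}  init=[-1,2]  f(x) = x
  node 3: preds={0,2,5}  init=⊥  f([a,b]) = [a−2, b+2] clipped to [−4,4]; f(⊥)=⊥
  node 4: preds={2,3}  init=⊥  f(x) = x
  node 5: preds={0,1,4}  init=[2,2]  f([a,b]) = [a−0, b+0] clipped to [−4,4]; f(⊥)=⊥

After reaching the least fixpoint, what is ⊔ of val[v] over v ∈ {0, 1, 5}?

[-4,4]

Worklist (23 pops):
  #1 pop 0: in=[-1,2] → [-1,2] (was ⊥); enqueue []
  #2 pop 1: in=[-1,2] → [-1,3] (was [1,3]); enqueue []
  #3 pop 2: in=[-1,3] → [-1,3] (was [-1,2]); enqueue [0,1]
  #4 pop 3: in=[-1,3] → [-3,4] (was ⊥); enqueue [2]
  #5 pop 4: in=[-3,4] → [-3,4] (was ⊥); enqueue []
  #6 pop 5: in=[-3,4] → [-3,4] (was [2,2]); enqueue [3]
  #7 pop 0: in=[-1,3] → [-1,3] (was [-1,2]); enqueue [5]
  #8 pop 1: in=[-3,4] → [-3,4] (was [-1,3]); enqueue []
  #9 pop 2: in=[-3,4] → [-3,4] (was [-1,3]); enqueue [0,1,4]
  #10 pop 3: in=[-3,4] → [-4,4] (was [-3,4]); enqueue [2]
  #11 pop 5: in=[-3,4] → [-3,4] (no change)
  #12 pop 0: in=[-3,4] → [-3,4] (was [-1,3]); enqueue [3,5]
  #13 pop 1: in=[-3,4] → [-3,4] (no change)
  #14 pop 4: in=[-4,4] → [-4,4] (was [-3,4]); enqueue [1]
  #15 pop 2: in=[-4,4] → [-4,4] (was [-3,4]); enqueue [0,4]
  #16 pop 3: in=[-4,4] → [-4,4] (no change)
  #17 pop 5: in=[-4,4] → [-4,4] (was [-3,4]); enqueue [2,3]
  #18 pop 1: in=[-4,4] → [-4,4] (was [-3,4]); enqueue [5]
  #19 pop 0: in=[-4,4] → [-4,4] (was [-3,4]); enqueue []
  #20 pop 4: in=[-4,4] → [-4,4] (no change)
  #21 pop 2: in=[-4,4] → [-4,4] (no change)
  #22 pop 3: in=[-4,4] → [-4,4] (no change)
  #23 pop 5: in=[-4,4] → [-4,4] (no change)

Fixpoint:
  val[0] = [-4,4]
  val[1] = [-4,4]
  val[2] = [-4,4]
  val[3] = [-4,4]
  val[4] = [-4,4]
  val[5] = [-4,4]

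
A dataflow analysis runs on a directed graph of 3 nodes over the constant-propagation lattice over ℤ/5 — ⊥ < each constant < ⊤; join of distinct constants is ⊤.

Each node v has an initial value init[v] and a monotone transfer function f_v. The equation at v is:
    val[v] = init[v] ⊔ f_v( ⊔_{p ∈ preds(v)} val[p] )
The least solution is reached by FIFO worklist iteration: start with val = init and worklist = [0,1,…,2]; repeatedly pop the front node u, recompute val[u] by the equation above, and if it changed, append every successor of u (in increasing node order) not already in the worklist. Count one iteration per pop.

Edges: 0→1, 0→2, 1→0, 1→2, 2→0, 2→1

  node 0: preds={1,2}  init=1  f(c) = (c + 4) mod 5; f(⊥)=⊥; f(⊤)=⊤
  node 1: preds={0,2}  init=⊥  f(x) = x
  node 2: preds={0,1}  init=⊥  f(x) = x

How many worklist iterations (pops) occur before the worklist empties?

8

Worklist (8 pops):
  #1 pop 0: in=⊥ → 1 (no change)
  #2 pop 1: in=1 → 1 (was ⊥); enqueue [0]
  #3 pop 2: in=1 → 1 (was ⊥); enqueue [1]
  #4 pop 0: in=1 → ⊤ (was 1); enqueue [2]
  #5 pop 1: in=⊤ → ⊤ (was 1); enqueue [0]
  #6 pop 2: in=⊤ → ⊤ (was 1); enqueue [1]
  #7 pop 0: in=⊤ → ⊤ (no change)
  #8 pop 1: in=⊤ → ⊤ (no change)

Fixpoint:
  val[0] = ⊤
  val[1] = ⊤
  val[2] = ⊤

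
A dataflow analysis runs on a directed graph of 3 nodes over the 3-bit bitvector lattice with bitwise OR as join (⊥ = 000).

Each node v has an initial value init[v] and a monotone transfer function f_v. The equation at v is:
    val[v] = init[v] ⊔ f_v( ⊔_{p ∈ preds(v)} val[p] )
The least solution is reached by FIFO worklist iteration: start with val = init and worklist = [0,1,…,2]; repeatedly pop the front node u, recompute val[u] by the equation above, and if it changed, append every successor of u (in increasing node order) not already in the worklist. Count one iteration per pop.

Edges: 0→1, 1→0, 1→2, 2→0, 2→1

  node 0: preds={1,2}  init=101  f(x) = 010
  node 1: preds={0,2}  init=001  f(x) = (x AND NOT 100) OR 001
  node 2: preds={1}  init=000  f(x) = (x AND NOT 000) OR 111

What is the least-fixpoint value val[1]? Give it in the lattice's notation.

Worklist (5 pops):
  #1 pop 0: in=001 → 111 (was 101); enqueue []
  #2 pop 1: in=111 → 011 (was 001); enqueue [0]
  #3 pop 2: in=011 → 111 (was 000); enqueue [1]
  #4 pop 0: in=111 → 111 (no change)
  #5 pop 1: in=111 → 011 (no change)

Fixpoint:
  val[0] = 111
  val[1] = 011
  val[2] = 111

011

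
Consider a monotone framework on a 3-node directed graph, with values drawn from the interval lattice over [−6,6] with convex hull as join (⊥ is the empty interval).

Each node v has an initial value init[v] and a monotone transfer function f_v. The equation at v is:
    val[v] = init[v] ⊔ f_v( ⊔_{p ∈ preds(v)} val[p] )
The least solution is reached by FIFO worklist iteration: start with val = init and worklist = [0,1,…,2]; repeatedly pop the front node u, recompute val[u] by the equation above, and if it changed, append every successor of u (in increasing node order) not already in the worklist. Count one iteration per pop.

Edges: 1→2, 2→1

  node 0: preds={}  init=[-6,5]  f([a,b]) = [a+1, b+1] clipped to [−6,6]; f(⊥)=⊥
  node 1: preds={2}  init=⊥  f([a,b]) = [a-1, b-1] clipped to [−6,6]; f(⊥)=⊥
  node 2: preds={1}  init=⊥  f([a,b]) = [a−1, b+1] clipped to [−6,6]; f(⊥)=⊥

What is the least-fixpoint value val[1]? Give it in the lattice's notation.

⊥

Trace (3 dequeues):
  [1] u=0 | in ⊥ | out [-6,5] | ==
  [2] u=1 | in ⊥ | out ⊥ | ==
  [3] u=2 | in ⊥ | out ⊥ | ==

Converged values:
  [0] [-6,5]
  [1] ⊥
  [2] ⊥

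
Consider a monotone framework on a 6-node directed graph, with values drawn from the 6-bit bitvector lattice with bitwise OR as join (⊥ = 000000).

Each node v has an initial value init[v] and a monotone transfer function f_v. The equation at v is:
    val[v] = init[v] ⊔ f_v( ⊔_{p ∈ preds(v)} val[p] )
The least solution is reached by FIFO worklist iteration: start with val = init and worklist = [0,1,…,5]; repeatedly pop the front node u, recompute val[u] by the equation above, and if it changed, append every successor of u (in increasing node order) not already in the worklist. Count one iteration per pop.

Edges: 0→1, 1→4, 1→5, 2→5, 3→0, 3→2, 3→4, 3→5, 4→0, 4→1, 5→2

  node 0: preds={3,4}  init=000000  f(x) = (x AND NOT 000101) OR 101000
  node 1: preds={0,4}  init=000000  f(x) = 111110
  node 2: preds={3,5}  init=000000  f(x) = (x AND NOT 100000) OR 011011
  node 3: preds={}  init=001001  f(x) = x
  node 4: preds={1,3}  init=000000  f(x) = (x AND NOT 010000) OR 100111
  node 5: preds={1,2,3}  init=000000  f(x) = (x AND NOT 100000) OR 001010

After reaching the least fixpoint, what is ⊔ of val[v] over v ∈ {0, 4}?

101111

Trace (10 dequeues):
  [1] u=0 | in 001001 | out 101000 | prev 000000 | push {}
  [2] u=1 | in 101000 | out 111110 | prev 000000 | push {}
  [3] u=2 | in 001001 | out 011011 | prev 000000 | push {}
  [4] u=3 | in 000000 | out 001001 | ==
  [5] u=4 | in 111111 | out 101111 | prev 000000 | push {0,1}
  [6] u=5 | in 111111 | out 011111 | prev 000000 | push {2}
  [7] u=0 | in 101111 | out 101010 | prev 101000 | push {}
  [8] u=1 | in 101111 | out 111110 | ==
  [9] u=2 | in 011111 | out 011111 | prev 011011 | push {5}
  [10] u=5 | in 111111 | out 011111 | ==

Converged values:
  [0] 101010
  [1] 111110
  [2] 011111
  [3] 001001
  [4] 101111
  [5] 011111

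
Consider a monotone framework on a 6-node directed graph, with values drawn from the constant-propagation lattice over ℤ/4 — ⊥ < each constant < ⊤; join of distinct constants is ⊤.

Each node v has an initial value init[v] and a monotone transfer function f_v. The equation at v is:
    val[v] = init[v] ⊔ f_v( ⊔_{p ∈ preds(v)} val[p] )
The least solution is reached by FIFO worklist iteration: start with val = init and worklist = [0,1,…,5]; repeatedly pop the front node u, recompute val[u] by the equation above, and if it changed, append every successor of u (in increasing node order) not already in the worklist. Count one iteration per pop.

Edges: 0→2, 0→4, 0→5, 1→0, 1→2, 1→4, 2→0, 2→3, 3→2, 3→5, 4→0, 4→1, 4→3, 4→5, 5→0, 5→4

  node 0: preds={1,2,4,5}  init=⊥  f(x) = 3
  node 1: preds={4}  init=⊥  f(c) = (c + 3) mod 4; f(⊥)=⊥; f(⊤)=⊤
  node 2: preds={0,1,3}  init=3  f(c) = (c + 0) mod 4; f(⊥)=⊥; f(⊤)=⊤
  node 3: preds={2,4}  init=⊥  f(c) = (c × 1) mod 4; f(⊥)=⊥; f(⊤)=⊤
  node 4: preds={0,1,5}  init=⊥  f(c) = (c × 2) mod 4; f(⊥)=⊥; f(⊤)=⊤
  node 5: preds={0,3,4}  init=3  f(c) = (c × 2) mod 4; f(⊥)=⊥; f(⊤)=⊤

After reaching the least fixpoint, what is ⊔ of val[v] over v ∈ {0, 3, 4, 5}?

⊤

Trace (19 dequeues):
  [1] u=0 | in 3 | out 3 | prev ⊥ | push {}
  [2] u=1 | in ⊥ | out ⊥ | ==
  [3] u=2 | in 3 | out 3 | ==
  [4] u=3 | in 3 | out 3 | prev ⊥ | push {2}
  [5] u=4 | in 3 | out 2 | prev ⊥ | push {0,1,3}
  [6] u=5 | in ⊤ | out ⊤ | prev 3 | push {4}
  [7] u=2 | in 3 | out 3 | ==
  [8] u=0 | in ⊤ | out 3 | ==
  [9] u=1 | in 2 | out 1 | prev ⊥ | push {0,2}
  [10] u=3 | in ⊤ | out ⊤ | prev 3 | push {5}
  [11] u=4 | in ⊤ | out ⊤ | prev 2 | push {1,3}
  [12] u=0 | in ⊤ | out 3 | ==
  [13] u=2 | in ⊤ | out ⊤ | prev 3 | push {0}
  [14] u=5 | in ⊤ | out ⊤ | ==
  [15] u=1 | in ⊤ | out ⊤ | prev 1 | push {2,4}
  [16] u=3 | in ⊤ | out ⊤ | ==
  [17] u=0 | in ⊤ | out 3 | ==
  [18] u=2 | in ⊤ | out ⊤ | ==
  [19] u=4 | in ⊤ | out ⊤ | ==

Converged values:
  [0] 3
  [1] ⊤
  [2] ⊤
  [3] ⊤
  [4] ⊤
  [5] ⊤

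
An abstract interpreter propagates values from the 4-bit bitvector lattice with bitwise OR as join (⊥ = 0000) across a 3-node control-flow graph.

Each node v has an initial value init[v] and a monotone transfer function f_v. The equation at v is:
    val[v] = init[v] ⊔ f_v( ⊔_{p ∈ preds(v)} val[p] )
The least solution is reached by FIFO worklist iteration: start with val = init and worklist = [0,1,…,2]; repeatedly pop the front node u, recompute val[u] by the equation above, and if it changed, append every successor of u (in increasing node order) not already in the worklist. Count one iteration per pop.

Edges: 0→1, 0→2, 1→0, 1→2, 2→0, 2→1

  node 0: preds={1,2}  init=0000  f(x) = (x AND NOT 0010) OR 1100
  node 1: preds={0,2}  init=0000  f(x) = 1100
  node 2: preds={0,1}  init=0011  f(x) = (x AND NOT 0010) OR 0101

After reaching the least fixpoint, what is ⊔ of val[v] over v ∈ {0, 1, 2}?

Worklist (5 pops):
  #1 pop 0: in=0011 → 1101 (was 0000); enqueue []
  #2 pop 1: in=1111 → 1100 (was 0000); enqueue [0]
  #3 pop 2: in=1101 → 1111 (was 0011); enqueue [1]
  #4 pop 0: in=1111 → 1101 (no change)
  #5 pop 1: in=1111 → 1100 (no change)

Fixpoint:
  val[0] = 1101
  val[1] = 1100
  val[2] = 1111

1111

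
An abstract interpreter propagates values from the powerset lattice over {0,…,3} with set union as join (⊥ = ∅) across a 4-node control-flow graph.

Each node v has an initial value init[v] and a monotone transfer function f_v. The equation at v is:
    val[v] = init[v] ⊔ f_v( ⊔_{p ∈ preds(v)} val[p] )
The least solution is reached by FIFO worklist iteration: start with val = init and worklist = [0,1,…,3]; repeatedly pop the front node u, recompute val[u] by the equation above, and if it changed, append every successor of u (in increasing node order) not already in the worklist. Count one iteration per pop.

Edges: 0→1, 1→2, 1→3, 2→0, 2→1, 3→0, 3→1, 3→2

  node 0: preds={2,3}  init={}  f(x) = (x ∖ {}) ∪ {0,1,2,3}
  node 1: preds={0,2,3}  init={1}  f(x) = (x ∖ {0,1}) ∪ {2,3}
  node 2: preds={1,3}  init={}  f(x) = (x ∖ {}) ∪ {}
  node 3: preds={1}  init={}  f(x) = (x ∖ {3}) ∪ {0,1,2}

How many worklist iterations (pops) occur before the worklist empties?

Worklist (9 pops):
  #1 pop 0: in={} → {0,1,2,3} (was {}); enqueue []
  #2 pop 1: in={0,1,2,3} → {1,2,3} (was {1}); enqueue []
  #3 pop 2: in={1,2,3} → {1,2,3} (was {}); enqueue [0,1]
  #4 pop 3: in={1,2,3} → {0,1,2} (was {}); enqueue [2]
  #5 pop 0: in={0,1,2,3} → {0,1,2,3} (no change)
  #6 pop 1: in={0,1,2,3} → {1,2,3} (no change)
  #7 pop 2: in={0,1,2,3} → {0,1,2,3} (was {1,2,3}); enqueue [0,1]
  #8 pop 0: in={0,1,2,3} → {0,1,2,3} (no change)
  #9 pop 1: in={0,1,2,3} → {1,2,3} (no change)

Fixpoint:
  val[0] = {0,1,2,3}
  val[1] = {1,2,3}
  val[2] = {0,1,2,3}
  val[3] = {0,1,2}

9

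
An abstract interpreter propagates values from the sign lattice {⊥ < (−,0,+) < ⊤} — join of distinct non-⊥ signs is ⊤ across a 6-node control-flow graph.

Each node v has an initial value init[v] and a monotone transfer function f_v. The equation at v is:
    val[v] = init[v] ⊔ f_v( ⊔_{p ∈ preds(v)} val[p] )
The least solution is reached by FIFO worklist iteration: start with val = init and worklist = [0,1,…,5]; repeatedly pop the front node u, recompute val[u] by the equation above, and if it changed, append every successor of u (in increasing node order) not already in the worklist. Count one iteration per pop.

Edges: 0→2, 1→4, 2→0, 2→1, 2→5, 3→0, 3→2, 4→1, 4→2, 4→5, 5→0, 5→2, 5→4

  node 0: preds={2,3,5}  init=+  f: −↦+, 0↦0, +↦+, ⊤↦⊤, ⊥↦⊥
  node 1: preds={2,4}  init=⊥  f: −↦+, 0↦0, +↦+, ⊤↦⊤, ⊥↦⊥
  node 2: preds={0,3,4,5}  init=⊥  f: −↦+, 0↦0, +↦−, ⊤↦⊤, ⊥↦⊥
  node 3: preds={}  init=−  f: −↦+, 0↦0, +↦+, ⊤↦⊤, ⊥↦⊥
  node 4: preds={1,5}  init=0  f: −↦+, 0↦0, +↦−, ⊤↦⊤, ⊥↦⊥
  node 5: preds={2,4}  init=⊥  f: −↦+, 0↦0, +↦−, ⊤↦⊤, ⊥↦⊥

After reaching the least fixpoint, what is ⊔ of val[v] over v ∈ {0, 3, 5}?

Trace (13 dequeues):
  [1] u=0 | in − | out + | ==
  [2] u=1 | in 0 | out 0 | prev ⊥ | push {}
  [3] u=2 | in ⊤ | out ⊤ | prev ⊥ | push {0,1}
  [4] u=3 | in ⊥ | out − | ==
  [5] u=4 | in 0 | out 0 | ==
  [6] u=5 | in ⊤ | out ⊤ | prev ⊥ | push {2,4}
  [7] u=0 | in ⊤ | out ⊤ | prev + | push {}
  [8] u=1 | in ⊤ | out ⊤ | prev 0 | push {}
  [9] u=2 | in ⊤ | out ⊤ | ==
  [10] u=4 | in ⊤ | out ⊤ | prev 0 | push {1,2,5}
  [11] u=1 | in ⊤ | out ⊤ | ==
  [12] u=2 | in ⊤ | out ⊤ | ==
  [13] u=5 | in ⊤ | out ⊤ | ==

Converged values:
  [0] ⊤
  [1] ⊤
  [2] ⊤
  [3] −
  [4] ⊤
  [5] ⊤

⊤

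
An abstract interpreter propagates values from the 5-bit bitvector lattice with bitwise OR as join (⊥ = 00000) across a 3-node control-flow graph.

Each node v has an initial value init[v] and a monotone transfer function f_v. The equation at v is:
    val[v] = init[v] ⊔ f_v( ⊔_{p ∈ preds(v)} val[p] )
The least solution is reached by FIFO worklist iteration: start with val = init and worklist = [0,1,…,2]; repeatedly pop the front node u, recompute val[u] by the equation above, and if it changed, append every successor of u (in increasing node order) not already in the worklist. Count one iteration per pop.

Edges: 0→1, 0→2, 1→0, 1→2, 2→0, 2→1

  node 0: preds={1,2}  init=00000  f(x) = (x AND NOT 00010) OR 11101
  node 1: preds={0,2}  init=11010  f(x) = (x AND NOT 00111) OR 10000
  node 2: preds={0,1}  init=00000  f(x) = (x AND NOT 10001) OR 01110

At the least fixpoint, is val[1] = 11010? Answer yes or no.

yes

Trace (5 dequeues):
  [1] u=0 | in 11010 | out 11101 | prev 00000 | push {}
  [2] u=1 | in 11101 | out 11010 | ==
  [3] u=2 | in 11111 | out 01110 | prev 00000 | push {0,1}
  [4] u=0 | in 11110 | out 11101 | ==
  [5] u=1 | in 11111 | out 11010 | ==

Converged values:
  [0] 11101
  [1] 11010
  [2] 01110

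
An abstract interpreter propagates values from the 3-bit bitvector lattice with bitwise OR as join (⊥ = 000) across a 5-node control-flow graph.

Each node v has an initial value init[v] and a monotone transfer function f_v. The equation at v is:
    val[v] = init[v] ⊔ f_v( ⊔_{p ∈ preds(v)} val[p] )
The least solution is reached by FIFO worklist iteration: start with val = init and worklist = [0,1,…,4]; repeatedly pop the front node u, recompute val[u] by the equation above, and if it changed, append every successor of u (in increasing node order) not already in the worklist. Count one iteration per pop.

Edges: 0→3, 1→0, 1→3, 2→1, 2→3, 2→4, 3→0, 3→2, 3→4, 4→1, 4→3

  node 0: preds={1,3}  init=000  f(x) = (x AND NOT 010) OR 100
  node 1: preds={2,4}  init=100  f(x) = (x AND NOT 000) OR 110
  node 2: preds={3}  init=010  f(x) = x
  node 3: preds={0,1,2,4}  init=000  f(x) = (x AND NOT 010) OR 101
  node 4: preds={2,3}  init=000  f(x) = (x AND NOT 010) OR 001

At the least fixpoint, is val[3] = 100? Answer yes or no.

Worklist (11 pops):
  #1 pop 0: in=100 → 100 (was 000); enqueue []
  #2 pop 1: in=010 → 110 (was 100); enqueue [0]
  #3 pop 2: in=000 → 010 (no change)
  #4 pop 3: in=110 → 101 (was 000); enqueue [2]
  #5 pop 4: in=111 → 101 (was 000); enqueue [1,3]
  #6 pop 0: in=111 → 101 (was 100); enqueue []
  #7 pop 2: in=101 → 111 (was 010); enqueue [4]
  #8 pop 1: in=111 → 111 (was 110); enqueue [0]
  #9 pop 3: in=111 → 101 (no change)
  #10 pop 4: in=111 → 101 (no change)
  #11 pop 0: in=111 → 101 (no change)

Fixpoint:
  val[0] = 101
  val[1] = 111
  val[2] = 111
  val[3] = 101
  val[4] = 101

no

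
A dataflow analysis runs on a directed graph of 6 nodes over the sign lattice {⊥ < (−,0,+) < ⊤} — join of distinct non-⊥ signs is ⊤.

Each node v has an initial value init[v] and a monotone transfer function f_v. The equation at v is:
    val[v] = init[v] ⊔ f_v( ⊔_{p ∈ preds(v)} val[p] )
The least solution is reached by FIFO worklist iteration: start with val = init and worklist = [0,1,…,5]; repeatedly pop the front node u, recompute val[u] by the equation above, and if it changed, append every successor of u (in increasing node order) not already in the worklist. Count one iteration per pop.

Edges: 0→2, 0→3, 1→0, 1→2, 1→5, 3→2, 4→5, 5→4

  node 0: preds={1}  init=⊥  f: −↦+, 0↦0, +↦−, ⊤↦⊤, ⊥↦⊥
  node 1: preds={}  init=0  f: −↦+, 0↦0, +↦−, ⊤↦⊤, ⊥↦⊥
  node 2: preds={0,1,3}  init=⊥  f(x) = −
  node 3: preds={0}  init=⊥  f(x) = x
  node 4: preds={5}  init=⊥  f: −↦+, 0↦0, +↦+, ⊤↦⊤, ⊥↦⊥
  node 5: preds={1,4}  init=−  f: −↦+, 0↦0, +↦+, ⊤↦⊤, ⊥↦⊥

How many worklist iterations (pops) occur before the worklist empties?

9

Iteration log — 9 steps:
  step 1. node 0  ⊔preds=0  new=0  old=⊥  +wl: 
  step 2. node 1  ⊔preds=⊥  new=0  stable
  step 3. node 2  ⊔preds=0  new=−  old=⊥  +wl: 
  step 4. node 3  ⊔preds=0  new=0  old=⊥  +wl: 2
  step 5. node 4  ⊔preds=−  new=+  old=⊥  +wl: 
  step 6. node 5  ⊔preds=⊤  new=⊤  old=−  +wl: 4
  step 7. node 2  ⊔preds=0  new=−  stable
  step 8. node 4  ⊔preds=⊤  new=⊤  old=+  +wl: 5
  step 9. node 5  ⊔preds=⊤  new=⊤  stable

Least fixpoint reached:
  node 0: 0
  node 1: 0
  node 2: −
  node 3: 0
  node 4: ⊤
  node 5: ⊤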